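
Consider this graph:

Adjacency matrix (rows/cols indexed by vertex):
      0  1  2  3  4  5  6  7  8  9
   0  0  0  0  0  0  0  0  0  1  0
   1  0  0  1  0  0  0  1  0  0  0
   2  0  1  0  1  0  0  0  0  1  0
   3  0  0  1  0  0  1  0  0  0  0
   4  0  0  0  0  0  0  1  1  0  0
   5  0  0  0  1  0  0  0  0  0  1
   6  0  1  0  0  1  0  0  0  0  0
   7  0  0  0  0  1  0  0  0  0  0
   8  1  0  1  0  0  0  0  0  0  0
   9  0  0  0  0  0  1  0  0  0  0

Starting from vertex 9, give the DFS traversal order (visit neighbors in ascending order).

DFS from vertex 9 (neighbors processed in ascending order):
Visit order: 9, 5, 3, 2, 1, 6, 4, 7, 8, 0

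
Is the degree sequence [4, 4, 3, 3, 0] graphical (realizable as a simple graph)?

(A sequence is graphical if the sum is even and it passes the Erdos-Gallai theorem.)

Sum of degrees = 14. Sum is even but fails Erdos-Gallai. The sequence is NOT graphical.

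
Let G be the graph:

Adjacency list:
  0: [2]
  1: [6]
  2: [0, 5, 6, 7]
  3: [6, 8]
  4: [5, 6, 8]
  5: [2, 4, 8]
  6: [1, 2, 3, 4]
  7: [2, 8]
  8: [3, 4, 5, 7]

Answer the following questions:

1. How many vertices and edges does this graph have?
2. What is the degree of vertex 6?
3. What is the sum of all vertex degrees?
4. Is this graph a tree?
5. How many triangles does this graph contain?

Count: 9 vertices, 12 edges.
Vertex 6 has neighbors [1, 2, 3, 4], degree = 4.
Handshaking lemma: 2 * 12 = 24.
A tree on 9 vertices has 8 edges. This graph has 12 edges (4 extra). Not a tree.
Number of triangles = 1.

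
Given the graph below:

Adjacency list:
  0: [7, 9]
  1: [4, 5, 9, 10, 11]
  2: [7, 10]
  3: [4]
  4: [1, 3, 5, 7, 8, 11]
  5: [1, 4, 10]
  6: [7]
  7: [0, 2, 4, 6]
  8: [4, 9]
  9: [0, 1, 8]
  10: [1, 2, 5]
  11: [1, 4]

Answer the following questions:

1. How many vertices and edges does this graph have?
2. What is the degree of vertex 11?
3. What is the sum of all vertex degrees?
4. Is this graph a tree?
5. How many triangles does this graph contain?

Count: 12 vertices, 17 edges.
Vertex 11 has neighbors [1, 4], degree = 2.
Handshaking lemma: 2 * 17 = 34.
A tree on 12 vertices has 11 edges. This graph has 17 edges (6 extra). Not a tree.
Number of triangles = 3.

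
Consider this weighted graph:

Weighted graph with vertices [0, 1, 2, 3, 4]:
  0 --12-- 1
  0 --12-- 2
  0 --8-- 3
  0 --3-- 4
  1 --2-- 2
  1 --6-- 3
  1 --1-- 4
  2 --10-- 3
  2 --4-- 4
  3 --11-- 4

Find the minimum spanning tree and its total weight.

Applying Kruskal's algorithm (sort edges by weight, add if no cycle):
  Add (1,4) w=1
  Add (1,2) w=2
  Add (0,4) w=3
  Skip (2,4) w=4 (creates cycle)
  Add (1,3) w=6
  Skip (0,3) w=8 (creates cycle)
  Skip (2,3) w=10 (creates cycle)
  Skip (3,4) w=11 (creates cycle)
  Skip (0,1) w=12 (creates cycle)
  Skip (0,2) w=12 (creates cycle)
MST weight = 12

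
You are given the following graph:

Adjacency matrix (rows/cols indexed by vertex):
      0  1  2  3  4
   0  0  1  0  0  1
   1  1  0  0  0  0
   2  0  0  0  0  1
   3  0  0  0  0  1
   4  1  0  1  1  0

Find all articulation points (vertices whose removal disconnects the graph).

An articulation point is a vertex whose removal disconnects the graph.
Articulation points: [0, 4]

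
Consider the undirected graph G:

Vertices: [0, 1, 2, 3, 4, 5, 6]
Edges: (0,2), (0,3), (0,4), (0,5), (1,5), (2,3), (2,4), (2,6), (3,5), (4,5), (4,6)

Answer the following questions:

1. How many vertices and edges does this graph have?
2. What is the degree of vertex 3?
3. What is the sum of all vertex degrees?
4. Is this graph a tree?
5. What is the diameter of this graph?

Count: 7 vertices, 11 edges.
Vertex 3 has neighbors [0, 2, 5], degree = 3.
Handshaking lemma: 2 * 11 = 22.
A tree on 7 vertices has 6 edges. This graph has 11 edges (5 extra). Not a tree.
Diameter (longest shortest path) = 3.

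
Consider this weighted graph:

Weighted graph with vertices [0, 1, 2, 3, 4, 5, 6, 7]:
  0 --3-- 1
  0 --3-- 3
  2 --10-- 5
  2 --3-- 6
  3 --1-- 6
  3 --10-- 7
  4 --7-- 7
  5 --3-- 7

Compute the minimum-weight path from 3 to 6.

Using Dijkstra's algorithm from vertex 3:
Shortest path: 3 -> 6
Total weight: 1 = 1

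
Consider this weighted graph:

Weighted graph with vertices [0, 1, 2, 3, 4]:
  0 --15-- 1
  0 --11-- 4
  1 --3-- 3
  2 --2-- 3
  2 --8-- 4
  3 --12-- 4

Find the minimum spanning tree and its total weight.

Applying Kruskal's algorithm (sort edges by weight, add if no cycle):
  Add (2,3) w=2
  Add (1,3) w=3
  Add (2,4) w=8
  Add (0,4) w=11
  Skip (3,4) w=12 (creates cycle)
  Skip (0,1) w=15 (creates cycle)
MST weight = 24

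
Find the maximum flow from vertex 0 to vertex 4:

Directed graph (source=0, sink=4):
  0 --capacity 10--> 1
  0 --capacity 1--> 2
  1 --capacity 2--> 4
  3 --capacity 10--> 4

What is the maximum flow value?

Computing max flow:
  Flow on (0->1): 2/10
  Flow on (1->4): 2/2
Maximum flow = 2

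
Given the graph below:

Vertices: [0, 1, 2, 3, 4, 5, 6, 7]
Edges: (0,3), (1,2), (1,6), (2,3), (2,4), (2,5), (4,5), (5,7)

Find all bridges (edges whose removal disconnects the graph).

A bridge is an edge whose removal increases the number of connected components.
Bridges found: (0,3), (1,2), (1,6), (2,3), (5,7)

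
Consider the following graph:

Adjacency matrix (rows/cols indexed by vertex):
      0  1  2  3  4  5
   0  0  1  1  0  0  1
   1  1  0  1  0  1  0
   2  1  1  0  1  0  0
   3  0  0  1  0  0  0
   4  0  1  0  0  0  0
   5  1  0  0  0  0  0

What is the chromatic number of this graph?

The graph has a maximum clique of size 3 (lower bound on chromatic number).
A valid 3-coloring: {0: 0, 1: 1, 2: 2, 3: 0, 4: 0, 5: 1}.
Chromatic number = 3.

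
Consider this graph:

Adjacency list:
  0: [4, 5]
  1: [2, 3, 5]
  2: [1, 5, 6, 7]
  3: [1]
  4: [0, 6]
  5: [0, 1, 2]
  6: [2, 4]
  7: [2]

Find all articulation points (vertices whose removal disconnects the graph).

An articulation point is a vertex whose removal disconnects the graph.
Articulation points: [1, 2]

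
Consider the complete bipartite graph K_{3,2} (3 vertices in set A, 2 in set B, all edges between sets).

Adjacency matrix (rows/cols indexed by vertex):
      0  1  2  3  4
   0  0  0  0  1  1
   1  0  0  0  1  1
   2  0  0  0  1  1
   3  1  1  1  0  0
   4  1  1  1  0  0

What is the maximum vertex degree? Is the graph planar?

Set-A vertices have degree 2; set-B vertices have degree 3. Maximum degree = max(3,2) = 3.
min(3,2) <= 2, so K_{3,2} avoids a K_{3,3} subdivision and is planar.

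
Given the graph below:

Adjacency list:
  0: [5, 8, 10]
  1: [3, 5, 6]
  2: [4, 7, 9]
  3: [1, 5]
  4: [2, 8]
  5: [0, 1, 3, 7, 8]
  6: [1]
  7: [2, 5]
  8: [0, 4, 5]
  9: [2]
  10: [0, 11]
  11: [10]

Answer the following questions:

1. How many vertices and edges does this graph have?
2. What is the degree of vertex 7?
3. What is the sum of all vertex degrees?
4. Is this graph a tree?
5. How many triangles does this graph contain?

Count: 12 vertices, 14 edges.
Vertex 7 has neighbors [2, 5], degree = 2.
Handshaking lemma: 2 * 14 = 28.
A tree on 12 vertices has 11 edges. This graph has 14 edges (3 extra). Not a tree.
Number of triangles = 2.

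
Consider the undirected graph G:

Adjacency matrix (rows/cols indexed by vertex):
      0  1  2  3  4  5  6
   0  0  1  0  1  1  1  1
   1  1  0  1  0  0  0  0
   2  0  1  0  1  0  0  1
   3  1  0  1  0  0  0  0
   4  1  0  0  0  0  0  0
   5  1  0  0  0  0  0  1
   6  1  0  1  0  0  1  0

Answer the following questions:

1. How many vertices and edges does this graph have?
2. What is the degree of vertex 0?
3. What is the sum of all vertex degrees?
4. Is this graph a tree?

Count: 7 vertices, 9 edges.
Vertex 0 has neighbors [1, 3, 4, 5, 6], degree = 5.
Handshaking lemma: 2 * 9 = 18.
A tree on 7 vertices has 6 edges. This graph has 9 edges (3 extra). Not a tree.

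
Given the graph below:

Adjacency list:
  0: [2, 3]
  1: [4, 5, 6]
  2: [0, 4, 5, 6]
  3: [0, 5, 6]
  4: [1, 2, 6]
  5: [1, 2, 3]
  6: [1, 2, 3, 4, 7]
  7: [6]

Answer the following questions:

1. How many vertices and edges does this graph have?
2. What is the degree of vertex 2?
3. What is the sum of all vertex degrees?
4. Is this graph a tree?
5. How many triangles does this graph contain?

Count: 8 vertices, 12 edges.
Vertex 2 has neighbors [0, 4, 5, 6], degree = 4.
Handshaking lemma: 2 * 12 = 24.
A tree on 8 vertices has 7 edges. This graph has 12 edges (5 extra). Not a tree.
Number of triangles = 2.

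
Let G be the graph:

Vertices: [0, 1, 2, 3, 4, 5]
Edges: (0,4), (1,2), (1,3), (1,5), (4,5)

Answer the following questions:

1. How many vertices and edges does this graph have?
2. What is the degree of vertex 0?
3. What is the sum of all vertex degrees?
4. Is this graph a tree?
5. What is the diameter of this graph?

Count: 6 vertices, 5 edges.
Vertex 0 has neighbors [4], degree = 1.
Handshaking lemma: 2 * 5 = 10.
A graph is a tree iff it is connected and has exactly n-1 edges. This graph is connected (all 6 vertices in one component) and has 6-1 = 5 edges. It is a tree.
Diameter (longest shortest path) = 4.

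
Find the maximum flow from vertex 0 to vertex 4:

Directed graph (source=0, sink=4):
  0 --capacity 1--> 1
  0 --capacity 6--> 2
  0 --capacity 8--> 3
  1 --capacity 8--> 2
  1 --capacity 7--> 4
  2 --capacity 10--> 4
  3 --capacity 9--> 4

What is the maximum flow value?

Computing max flow:
  Flow on (0->1): 1/1
  Flow on (0->2): 6/6
  Flow on (0->3): 8/8
  Flow on (1->4): 1/7
  Flow on (2->4): 6/10
  Flow on (3->4): 8/9
Maximum flow = 15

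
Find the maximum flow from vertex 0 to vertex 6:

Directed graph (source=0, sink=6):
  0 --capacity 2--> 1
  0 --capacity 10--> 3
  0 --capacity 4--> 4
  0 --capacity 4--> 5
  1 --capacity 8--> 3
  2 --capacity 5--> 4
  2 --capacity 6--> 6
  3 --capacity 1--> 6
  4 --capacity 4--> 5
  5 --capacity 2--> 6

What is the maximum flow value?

Computing max flow:
  Flow on (0->3): 1/10
  Flow on (0->5): 2/4
  Flow on (3->6): 1/1
  Flow on (5->6): 2/2
Maximum flow = 3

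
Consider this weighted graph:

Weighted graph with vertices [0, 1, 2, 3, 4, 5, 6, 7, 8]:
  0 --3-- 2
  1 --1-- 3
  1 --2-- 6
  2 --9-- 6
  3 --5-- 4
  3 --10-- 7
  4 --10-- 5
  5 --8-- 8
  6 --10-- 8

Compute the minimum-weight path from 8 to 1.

Using Dijkstra's algorithm from vertex 8:
Shortest path: 8 -> 6 -> 1
Total weight: 10 + 2 = 12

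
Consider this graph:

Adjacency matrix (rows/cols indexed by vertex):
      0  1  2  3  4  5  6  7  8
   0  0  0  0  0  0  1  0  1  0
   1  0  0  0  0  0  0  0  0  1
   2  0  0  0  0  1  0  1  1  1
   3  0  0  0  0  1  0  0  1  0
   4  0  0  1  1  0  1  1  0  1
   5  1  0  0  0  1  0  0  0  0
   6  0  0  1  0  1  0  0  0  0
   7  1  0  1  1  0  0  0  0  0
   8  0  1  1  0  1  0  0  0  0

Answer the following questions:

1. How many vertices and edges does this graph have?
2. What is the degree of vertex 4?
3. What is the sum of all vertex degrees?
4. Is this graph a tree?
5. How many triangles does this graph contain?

Count: 9 vertices, 12 edges.
Vertex 4 has neighbors [2, 3, 5, 6, 8], degree = 5.
Handshaking lemma: 2 * 12 = 24.
A tree on 9 vertices has 8 edges. This graph has 12 edges (4 extra). Not a tree.
Number of triangles = 2.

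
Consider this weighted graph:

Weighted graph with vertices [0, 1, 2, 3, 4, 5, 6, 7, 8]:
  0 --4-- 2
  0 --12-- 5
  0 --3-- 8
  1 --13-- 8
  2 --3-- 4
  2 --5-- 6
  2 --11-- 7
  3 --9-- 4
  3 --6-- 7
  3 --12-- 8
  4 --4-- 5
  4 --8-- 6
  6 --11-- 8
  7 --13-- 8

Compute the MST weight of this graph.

Applying Kruskal's algorithm (sort edges by weight, add if no cycle):
  Add (0,8) w=3
  Add (2,4) w=3
  Add (0,2) w=4
  Add (4,5) w=4
  Add (2,6) w=5
  Add (3,7) w=6
  Skip (4,6) w=8 (creates cycle)
  Add (3,4) w=9
  Skip (2,7) w=11 (creates cycle)
  Skip (6,8) w=11 (creates cycle)
  Skip (0,5) w=12 (creates cycle)
  Skip (3,8) w=12 (creates cycle)
  Add (1,8) w=13
  Skip (7,8) w=13 (creates cycle)
MST weight = 47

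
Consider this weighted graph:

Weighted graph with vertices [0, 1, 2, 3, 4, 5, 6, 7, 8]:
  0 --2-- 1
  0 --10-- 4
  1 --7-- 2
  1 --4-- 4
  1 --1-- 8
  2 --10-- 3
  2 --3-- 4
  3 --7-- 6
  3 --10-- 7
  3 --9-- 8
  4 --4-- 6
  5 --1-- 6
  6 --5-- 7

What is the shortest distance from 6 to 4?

Using Dijkstra's algorithm from vertex 6:
Shortest path: 6 -> 4
Total weight: 4 = 4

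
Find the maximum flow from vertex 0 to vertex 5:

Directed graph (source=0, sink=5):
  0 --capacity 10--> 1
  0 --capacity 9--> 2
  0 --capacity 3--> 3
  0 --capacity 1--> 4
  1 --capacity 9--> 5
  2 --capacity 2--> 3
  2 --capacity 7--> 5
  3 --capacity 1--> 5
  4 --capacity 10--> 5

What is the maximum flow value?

Computing max flow:
  Flow on (0->1): 9/10
  Flow on (0->2): 7/9
  Flow on (0->3): 1/3
  Flow on (0->4): 1/1
  Flow on (1->5): 9/9
  Flow on (2->5): 7/7
  Flow on (3->5): 1/1
  Flow on (4->5): 1/10
Maximum flow = 18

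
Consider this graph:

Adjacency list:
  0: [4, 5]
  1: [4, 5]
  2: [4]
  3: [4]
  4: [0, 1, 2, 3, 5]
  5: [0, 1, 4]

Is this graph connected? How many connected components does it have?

Checking connectivity: the graph has 1 connected component(s).
All vertices are reachable from each other. The graph IS connected.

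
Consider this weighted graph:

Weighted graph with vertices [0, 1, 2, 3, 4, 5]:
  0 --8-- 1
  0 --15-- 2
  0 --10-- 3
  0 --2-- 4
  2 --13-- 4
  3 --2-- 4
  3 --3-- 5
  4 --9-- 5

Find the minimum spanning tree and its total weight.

Applying Kruskal's algorithm (sort edges by weight, add if no cycle):
  Add (0,4) w=2
  Add (3,4) w=2
  Add (3,5) w=3
  Add (0,1) w=8
  Skip (4,5) w=9 (creates cycle)
  Skip (0,3) w=10 (creates cycle)
  Add (2,4) w=13
  Skip (0,2) w=15 (creates cycle)
MST weight = 28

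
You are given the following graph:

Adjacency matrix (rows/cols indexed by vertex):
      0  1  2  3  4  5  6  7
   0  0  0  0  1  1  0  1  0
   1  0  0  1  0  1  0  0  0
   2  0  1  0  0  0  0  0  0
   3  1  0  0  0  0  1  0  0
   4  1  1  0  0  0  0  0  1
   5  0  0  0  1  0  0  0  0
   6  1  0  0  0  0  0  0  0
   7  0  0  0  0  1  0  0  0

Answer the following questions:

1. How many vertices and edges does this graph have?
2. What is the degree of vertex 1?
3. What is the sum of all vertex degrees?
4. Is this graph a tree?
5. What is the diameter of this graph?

Count: 8 vertices, 7 edges.
Vertex 1 has neighbors [2, 4], degree = 2.
Handshaking lemma: 2 * 7 = 14.
A graph is a tree iff it is connected and has exactly n-1 edges. This graph is connected (all 8 vertices in one component) and has 8-1 = 7 edges. It is a tree.
Diameter (longest shortest path) = 5.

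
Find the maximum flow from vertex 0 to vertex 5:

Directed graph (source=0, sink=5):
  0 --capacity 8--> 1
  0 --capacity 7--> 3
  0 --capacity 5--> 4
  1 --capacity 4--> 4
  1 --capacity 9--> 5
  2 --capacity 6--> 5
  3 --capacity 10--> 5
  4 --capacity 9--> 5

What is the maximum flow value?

Computing max flow:
  Flow on (0->1): 8/8
  Flow on (0->3): 7/7
  Flow on (0->4): 5/5
  Flow on (1->5): 8/9
  Flow on (3->5): 7/10
  Flow on (4->5): 5/9
Maximum flow = 20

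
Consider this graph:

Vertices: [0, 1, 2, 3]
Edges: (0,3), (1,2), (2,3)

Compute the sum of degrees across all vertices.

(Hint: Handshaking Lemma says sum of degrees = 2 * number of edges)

Count edges: 3 edges.
By Handshaking Lemma: sum of degrees = 2 * 3 = 6.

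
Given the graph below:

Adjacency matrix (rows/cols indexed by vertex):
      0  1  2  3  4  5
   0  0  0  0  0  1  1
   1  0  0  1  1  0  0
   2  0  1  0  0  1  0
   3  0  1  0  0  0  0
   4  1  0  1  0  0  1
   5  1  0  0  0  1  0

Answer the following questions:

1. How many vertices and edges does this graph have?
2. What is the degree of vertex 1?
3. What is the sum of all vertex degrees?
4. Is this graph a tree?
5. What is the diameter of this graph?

Count: 6 vertices, 6 edges.
Vertex 1 has neighbors [2, 3], degree = 2.
Handshaking lemma: 2 * 6 = 12.
A tree on 6 vertices has 5 edges. This graph has 6 edges (1 extra). Not a tree.
Diameter (longest shortest path) = 4.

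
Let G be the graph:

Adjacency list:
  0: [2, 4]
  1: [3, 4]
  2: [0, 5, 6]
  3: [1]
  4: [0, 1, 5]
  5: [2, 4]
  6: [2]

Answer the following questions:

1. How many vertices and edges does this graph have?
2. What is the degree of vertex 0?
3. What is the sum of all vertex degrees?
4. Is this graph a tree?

Count: 7 vertices, 7 edges.
Vertex 0 has neighbors [2, 4], degree = 2.
Handshaking lemma: 2 * 7 = 14.
A tree on 7 vertices has 6 edges. This graph has 7 edges (1 extra). Not a tree.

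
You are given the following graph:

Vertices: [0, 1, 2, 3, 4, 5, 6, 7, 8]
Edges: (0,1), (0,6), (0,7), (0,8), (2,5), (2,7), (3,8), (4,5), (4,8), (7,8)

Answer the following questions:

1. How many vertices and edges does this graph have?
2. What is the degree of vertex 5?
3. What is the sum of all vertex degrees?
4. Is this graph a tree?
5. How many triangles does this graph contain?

Count: 9 vertices, 10 edges.
Vertex 5 has neighbors [2, 4], degree = 2.
Handshaking lemma: 2 * 10 = 20.
A tree on 9 vertices has 8 edges. This graph has 10 edges (2 extra). Not a tree.
Number of triangles = 1.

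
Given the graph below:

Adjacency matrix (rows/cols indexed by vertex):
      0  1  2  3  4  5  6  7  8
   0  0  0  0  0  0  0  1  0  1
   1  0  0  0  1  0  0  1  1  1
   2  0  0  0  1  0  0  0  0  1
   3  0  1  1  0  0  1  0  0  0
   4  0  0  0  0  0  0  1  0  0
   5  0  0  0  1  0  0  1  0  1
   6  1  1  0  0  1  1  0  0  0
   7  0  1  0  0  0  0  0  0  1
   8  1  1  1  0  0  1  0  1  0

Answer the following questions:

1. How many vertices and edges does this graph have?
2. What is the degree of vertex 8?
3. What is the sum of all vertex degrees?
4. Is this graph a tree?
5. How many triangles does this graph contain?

Count: 9 vertices, 13 edges.
Vertex 8 has neighbors [0, 1, 2, 5, 7], degree = 5.
Handshaking lemma: 2 * 13 = 26.
A tree on 9 vertices has 8 edges. This graph has 13 edges (5 extra). Not a tree.
Number of triangles = 1.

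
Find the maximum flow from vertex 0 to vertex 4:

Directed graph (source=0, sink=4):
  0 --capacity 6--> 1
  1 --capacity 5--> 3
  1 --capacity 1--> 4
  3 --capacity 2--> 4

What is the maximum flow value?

Computing max flow:
  Flow on (0->1): 3/6
  Flow on (1->3): 2/5
  Flow on (1->4): 1/1
  Flow on (3->4): 2/2
Maximum flow = 3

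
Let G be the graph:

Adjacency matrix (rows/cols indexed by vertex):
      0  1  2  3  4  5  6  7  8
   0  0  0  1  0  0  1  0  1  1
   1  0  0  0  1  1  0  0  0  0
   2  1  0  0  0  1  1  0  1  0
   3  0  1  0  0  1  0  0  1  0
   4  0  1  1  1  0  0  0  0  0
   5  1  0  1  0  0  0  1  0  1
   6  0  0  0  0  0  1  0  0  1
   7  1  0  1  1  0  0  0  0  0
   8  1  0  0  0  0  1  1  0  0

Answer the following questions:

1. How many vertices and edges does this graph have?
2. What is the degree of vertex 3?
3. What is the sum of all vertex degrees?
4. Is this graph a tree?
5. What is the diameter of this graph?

Count: 9 vertices, 14 edges.
Vertex 3 has neighbors [1, 4, 7], degree = 3.
Handshaking lemma: 2 * 14 = 28.
A tree on 9 vertices has 8 edges. This graph has 14 edges (6 extra). Not a tree.
Diameter (longest shortest path) = 4.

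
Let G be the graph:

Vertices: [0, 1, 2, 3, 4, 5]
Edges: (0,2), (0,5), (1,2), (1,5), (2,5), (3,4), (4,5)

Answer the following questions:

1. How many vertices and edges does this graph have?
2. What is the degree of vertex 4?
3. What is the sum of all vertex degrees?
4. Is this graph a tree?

Count: 6 vertices, 7 edges.
Vertex 4 has neighbors [3, 5], degree = 2.
Handshaking lemma: 2 * 7 = 14.
A tree on 6 vertices has 5 edges. This graph has 7 edges (2 extra). Not a tree.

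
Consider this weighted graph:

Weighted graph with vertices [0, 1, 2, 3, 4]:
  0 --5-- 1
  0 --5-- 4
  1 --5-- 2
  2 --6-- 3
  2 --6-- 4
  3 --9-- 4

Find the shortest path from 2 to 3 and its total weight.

Using Dijkstra's algorithm from vertex 2:
Shortest path: 2 -> 3
Total weight: 6 = 6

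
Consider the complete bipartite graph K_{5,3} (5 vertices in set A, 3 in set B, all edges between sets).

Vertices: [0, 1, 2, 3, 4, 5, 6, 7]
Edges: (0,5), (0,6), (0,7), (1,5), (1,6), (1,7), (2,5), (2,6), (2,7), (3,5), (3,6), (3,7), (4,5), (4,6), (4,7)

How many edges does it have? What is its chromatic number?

K_{5,3} has 5 * 3 = 15 edges.
Bipartite graphs have chromatic number 2 (color each partition differently).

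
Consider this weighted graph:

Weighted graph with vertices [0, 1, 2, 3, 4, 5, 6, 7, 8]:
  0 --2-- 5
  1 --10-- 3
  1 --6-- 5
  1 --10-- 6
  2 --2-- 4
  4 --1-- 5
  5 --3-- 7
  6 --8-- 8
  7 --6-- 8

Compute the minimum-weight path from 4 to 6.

Using Dijkstra's algorithm from vertex 4:
Shortest path: 4 -> 5 -> 1 -> 6
Total weight: 1 + 6 + 10 = 17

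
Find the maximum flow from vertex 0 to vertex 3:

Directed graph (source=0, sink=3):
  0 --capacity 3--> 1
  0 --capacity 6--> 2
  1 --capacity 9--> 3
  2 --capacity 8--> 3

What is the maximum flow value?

Computing max flow:
  Flow on (0->1): 3/3
  Flow on (0->2): 6/6
  Flow on (1->3): 3/9
  Flow on (2->3): 6/8
Maximum flow = 9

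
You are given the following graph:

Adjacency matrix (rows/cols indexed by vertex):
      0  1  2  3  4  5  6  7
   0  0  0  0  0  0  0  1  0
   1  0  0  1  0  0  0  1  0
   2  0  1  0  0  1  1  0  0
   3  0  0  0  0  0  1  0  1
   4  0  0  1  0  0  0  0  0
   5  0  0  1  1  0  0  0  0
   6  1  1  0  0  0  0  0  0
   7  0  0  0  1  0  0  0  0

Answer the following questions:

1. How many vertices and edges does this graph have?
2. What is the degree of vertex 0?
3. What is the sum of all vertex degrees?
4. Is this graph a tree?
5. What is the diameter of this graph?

Count: 8 vertices, 7 edges.
Vertex 0 has neighbors [6], degree = 1.
Handshaking lemma: 2 * 7 = 14.
A graph is a tree iff it is connected and has exactly n-1 edges. This graph is connected (all 8 vertices in one component) and has 8-1 = 7 edges. It is a tree.
Diameter (longest shortest path) = 6.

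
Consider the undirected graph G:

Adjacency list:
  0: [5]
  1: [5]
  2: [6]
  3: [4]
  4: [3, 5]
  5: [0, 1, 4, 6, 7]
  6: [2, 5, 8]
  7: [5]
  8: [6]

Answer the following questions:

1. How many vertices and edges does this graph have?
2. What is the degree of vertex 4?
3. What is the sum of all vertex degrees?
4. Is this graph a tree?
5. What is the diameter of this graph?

Count: 9 vertices, 8 edges.
Vertex 4 has neighbors [3, 5], degree = 2.
Handshaking lemma: 2 * 8 = 16.
A graph is a tree iff it is connected and has exactly n-1 edges. This graph is connected (all 9 vertices in one component) and has 9-1 = 8 edges. It is a tree.
Diameter (longest shortest path) = 4.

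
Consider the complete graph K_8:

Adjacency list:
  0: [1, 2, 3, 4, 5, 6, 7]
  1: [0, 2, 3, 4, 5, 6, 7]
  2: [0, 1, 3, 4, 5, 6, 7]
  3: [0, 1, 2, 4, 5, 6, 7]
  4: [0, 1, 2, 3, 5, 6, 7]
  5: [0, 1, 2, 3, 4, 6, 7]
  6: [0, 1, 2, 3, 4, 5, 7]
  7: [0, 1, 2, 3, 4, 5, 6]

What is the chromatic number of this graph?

In K_8, every vertex is adjacent to every other vertex.
Each vertex needs a unique color.
Chromatic number = 8.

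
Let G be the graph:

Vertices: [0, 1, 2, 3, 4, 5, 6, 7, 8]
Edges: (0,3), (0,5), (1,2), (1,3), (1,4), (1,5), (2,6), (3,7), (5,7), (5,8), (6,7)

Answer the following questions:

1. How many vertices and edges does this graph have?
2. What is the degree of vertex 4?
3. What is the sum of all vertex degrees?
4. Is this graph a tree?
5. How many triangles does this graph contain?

Count: 9 vertices, 11 edges.
Vertex 4 has neighbors [1], degree = 1.
Handshaking lemma: 2 * 11 = 22.
A tree on 9 vertices has 8 edges. This graph has 11 edges (3 extra). Not a tree.
Number of triangles = 0.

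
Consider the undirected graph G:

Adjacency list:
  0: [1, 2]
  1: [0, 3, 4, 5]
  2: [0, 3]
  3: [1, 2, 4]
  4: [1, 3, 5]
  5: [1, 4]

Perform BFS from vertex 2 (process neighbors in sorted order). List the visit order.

BFS from vertex 2 (neighbors processed in ascending order):
Visit order: 2, 0, 3, 1, 4, 5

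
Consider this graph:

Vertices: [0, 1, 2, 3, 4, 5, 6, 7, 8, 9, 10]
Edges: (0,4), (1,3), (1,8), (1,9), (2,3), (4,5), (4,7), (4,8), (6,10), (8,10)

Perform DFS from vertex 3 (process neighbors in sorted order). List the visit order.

DFS from vertex 3 (neighbors processed in ascending order):
Visit order: 3, 1, 8, 4, 0, 5, 7, 10, 6, 9, 2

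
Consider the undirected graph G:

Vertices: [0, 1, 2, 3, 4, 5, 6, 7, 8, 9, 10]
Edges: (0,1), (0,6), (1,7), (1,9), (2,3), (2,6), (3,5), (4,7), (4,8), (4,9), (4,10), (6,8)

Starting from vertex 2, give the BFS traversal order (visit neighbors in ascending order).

BFS from vertex 2 (neighbors processed in ascending order):
Visit order: 2, 3, 6, 5, 0, 8, 1, 4, 7, 9, 10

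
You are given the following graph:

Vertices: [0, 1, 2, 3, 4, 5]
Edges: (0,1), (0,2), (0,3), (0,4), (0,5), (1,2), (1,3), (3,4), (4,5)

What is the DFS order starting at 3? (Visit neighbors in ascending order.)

DFS from vertex 3 (neighbors processed in ascending order):
Visit order: 3, 0, 1, 2, 4, 5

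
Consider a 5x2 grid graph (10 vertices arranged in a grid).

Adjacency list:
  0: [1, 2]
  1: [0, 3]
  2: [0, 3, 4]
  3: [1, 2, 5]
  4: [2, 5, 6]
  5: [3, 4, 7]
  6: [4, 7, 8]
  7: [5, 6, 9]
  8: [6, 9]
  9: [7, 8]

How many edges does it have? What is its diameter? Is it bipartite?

A 5x2 grid has 8 vertical edges and 5 horizontal edges.
Total edges = 8 + 5 = 13.
Diameter = (5-1) + (2-1) = 5 (corner to opposite corner).
Grid graphs are bipartite (checkerboard coloring).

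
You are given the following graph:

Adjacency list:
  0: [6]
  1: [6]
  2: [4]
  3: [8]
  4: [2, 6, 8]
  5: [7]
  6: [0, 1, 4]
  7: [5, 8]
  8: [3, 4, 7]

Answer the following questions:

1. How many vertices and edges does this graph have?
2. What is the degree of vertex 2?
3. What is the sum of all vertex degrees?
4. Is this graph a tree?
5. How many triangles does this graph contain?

Count: 9 vertices, 8 edges.
Vertex 2 has neighbors [4], degree = 1.
Handshaking lemma: 2 * 8 = 16.
A graph is a tree iff it is connected and has exactly n-1 edges. This graph is connected (all 9 vertices in one component) and has 9-1 = 8 edges. It is a tree.
Number of triangles = 0.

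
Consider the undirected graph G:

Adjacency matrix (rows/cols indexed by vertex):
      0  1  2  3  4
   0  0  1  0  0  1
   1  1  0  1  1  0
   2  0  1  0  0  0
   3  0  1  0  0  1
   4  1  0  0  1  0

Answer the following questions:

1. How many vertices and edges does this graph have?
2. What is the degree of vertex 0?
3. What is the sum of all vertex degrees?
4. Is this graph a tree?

Count: 5 vertices, 5 edges.
Vertex 0 has neighbors [1, 4], degree = 2.
Handshaking lemma: 2 * 5 = 10.
A tree on 5 vertices has 4 edges. This graph has 5 edges (1 extra). Not a tree.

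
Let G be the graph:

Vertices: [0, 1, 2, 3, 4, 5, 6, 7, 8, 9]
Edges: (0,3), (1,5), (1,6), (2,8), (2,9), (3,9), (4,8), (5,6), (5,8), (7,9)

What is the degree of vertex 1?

Vertex 1 has neighbors [5, 6], so deg(1) = 2.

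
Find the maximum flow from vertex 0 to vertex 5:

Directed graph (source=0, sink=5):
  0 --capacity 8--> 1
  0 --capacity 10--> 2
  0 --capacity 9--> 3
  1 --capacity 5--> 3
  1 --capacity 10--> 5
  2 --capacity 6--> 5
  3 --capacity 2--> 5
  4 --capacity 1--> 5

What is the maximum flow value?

Computing max flow:
  Flow on (0->1): 8/8
  Flow on (0->2): 6/10
  Flow on (0->3): 2/9
  Flow on (1->5): 8/10
  Flow on (2->5): 6/6
  Flow on (3->5): 2/2
Maximum flow = 16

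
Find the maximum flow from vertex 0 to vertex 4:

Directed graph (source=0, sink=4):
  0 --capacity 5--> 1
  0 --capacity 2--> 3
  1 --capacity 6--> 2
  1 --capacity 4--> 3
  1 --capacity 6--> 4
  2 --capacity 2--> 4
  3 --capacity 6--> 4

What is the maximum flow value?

Computing max flow:
  Flow on (0->1): 5/5
  Flow on (0->3): 2/2
  Flow on (1->4): 5/6
  Flow on (3->4): 2/6
Maximum flow = 7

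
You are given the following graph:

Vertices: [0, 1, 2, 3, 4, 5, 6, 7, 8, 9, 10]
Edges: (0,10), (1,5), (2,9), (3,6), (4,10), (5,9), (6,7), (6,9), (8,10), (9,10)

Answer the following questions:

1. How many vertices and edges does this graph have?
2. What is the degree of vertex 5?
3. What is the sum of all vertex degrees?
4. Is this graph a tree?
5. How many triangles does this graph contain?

Count: 11 vertices, 10 edges.
Vertex 5 has neighbors [1, 9], degree = 2.
Handshaking lemma: 2 * 10 = 20.
A graph is a tree iff it is connected and has exactly n-1 edges. This graph is connected (all 11 vertices in one component) and has 11-1 = 10 edges. It is a tree.
Number of triangles = 0.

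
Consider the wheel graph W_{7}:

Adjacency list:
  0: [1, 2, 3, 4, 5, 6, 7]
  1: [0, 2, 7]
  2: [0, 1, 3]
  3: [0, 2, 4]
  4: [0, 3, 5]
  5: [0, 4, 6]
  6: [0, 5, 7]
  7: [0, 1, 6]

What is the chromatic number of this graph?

W_{7} = C_{7} plus a hub adjacent to every cycle vertex.
The outer cycle needs 3 colors (odd cycle); the hub is adjacent to all of them so needs a fresh color.
Chromatic number = 3 + 1 = 4.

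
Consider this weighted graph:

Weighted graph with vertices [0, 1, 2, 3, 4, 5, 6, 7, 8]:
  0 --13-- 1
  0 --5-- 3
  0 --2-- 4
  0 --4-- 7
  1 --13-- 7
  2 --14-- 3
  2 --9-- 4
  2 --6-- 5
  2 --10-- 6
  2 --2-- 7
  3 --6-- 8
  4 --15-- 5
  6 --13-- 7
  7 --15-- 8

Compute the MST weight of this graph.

Applying Kruskal's algorithm (sort edges by weight, add if no cycle):
  Add (0,4) w=2
  Add (2,7) w=2
  Add (0,7) w=4
  Add (0,3) w=5
  Add (2,5) w=6
  Add (3,8) w=6
  Skip (2,4) w=9 (creates cycle)
  Add (2,6) w=10
  Add (0,1) w=13
  Skip (1,7) w=13 (creates cycle)
  Skip (6,7) w=13 (creates cycle)
  Skip (2,3) w=14 (creates cycle)
  Skip (4,5) w=15 (creates cycle)
  Skip (7,8) w=15 (creates cycle)
MST weight = 48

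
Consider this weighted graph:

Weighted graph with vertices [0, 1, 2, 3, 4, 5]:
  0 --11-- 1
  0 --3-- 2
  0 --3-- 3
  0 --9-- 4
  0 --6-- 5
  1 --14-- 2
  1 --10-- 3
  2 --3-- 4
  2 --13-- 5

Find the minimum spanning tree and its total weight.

Applying Kruskal's algorithm (sort edges by weight, add if no cycle):
  Add (0,2) w=3
  Add (0,3) w=3
  Add (2,4) w=3
  Add (0,5) w=6
  Skip (0,4) w=9 (creates cycle)
  Add (1,3) w=10
  Skip (0,1) w=11 (creates cycle)
  Skip (2,5) w=13 (creates cycle)
  Skip (1,2) w=14 (creates cycle)
MST weight = 25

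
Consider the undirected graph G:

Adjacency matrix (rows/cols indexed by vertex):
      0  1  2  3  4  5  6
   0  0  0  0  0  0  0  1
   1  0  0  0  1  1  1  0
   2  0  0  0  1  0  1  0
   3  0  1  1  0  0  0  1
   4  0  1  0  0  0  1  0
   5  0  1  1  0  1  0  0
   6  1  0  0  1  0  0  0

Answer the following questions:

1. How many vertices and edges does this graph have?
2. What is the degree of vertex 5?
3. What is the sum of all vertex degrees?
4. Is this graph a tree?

Count: 7 vertices, 8 edges.
Vertex 5 has neighbors [1, 2, 4], degree = 3.
Handshaking lemma: 2 * 8 = 16.
A tree on 7 vertices has 6 edges. This graph has 8 edges (2 extra). Not a tree.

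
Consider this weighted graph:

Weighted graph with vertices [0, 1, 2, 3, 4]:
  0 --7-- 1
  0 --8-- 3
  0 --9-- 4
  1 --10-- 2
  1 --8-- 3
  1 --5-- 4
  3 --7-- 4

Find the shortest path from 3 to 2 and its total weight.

Using Dijkstra's algorithm from vertex 3:
Shortest path: 3 -> 1 -> 2
Total weight: 8 + 10 = 18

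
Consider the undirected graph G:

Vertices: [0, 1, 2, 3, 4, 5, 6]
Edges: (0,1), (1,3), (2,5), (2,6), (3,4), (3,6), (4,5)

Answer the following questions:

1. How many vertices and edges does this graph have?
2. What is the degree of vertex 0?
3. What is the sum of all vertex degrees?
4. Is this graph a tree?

Count: 7 vertices, 7 edges.
Vertex 0 has neighbors [1], degree = 1.
Handshaking lemma: 2 * 7 = 14.
A tree on 7 vertices has 6 edges. This graph has 7 edges (1 extra). Not a tree.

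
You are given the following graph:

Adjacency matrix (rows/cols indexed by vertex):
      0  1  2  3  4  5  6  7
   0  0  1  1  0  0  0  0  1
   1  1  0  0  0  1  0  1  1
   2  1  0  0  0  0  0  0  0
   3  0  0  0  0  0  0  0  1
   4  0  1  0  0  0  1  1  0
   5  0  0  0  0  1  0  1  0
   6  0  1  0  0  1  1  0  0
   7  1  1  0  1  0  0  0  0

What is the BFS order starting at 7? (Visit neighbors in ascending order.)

BFS from vertex 7 (neighbors processed in ascending order):
Visit order: 7, 0, 1, 3, 2, 4, 6, 5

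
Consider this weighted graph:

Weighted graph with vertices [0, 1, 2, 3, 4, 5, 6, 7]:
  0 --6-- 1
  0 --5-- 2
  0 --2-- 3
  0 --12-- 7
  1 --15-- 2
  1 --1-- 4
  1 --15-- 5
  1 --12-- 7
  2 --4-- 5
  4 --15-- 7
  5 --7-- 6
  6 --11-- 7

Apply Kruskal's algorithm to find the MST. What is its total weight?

Applying Kruskal's algorithm (sort edges by weight, add if no cycle):
  Add (1,4) w=1
  Add (0,3) w=2
  Add (2,5) w=4
  Add (0,2) w=5
  Add (0,1) w=6
  Add (5,6) w=7
  Add (6,7) w=11
  Skip (0,7) w=12 (creates cycle)
  Skip (1,7) w=12 (creates cycle)
  Skip (1,5) w=15 (creates cycle)
  Skip (1,2) w=15 (creates cycle)
  Skip (4,7) w=15 (creates cycle)
MST weight = 36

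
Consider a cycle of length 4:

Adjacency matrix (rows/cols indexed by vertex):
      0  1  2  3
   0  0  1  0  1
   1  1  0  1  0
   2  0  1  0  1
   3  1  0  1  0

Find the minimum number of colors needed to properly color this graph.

This is an even cycle (C_4). Even cycles are bipartite.
Chromatic number = 2.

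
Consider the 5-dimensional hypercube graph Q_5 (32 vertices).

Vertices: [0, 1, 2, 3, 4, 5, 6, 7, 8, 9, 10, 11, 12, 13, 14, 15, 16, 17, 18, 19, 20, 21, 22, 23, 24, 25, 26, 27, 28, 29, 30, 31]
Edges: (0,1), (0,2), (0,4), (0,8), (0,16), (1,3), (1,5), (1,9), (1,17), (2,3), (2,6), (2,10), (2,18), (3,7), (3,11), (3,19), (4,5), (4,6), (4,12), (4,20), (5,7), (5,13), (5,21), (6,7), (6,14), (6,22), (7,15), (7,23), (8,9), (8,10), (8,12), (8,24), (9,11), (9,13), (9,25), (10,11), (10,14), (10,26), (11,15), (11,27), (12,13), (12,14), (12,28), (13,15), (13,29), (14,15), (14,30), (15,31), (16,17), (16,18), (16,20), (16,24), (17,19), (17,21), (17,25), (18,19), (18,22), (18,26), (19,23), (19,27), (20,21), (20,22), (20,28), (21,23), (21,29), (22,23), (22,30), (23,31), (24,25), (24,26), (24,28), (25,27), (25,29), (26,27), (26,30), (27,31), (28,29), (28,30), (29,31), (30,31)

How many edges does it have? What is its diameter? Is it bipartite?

The 5-dimensional hypercube Q_5 has 32 vertices and each vertex has degree 5.
Total edges = 32 * 5 / 2 = 80.
Diameter = 5 (max Hamming distance between binary labels).
Hypercubes are bipartite (partition by parity of binary representation).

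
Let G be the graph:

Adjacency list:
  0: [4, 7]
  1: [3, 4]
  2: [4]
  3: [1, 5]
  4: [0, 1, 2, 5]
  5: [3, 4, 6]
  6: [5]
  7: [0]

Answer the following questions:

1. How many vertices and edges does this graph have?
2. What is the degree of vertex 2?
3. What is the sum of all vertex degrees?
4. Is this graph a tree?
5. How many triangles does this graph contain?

Count: 8 vertices, 8 edges.
Vertex 2 has neighbors [4], degree = 1.
Handshaking lemma: 2 * 8 = 16.
A tree on 8 vertices has 7 edges. This graph has 8 edges (1 extra). Not a tree.
Number of triangles = 0.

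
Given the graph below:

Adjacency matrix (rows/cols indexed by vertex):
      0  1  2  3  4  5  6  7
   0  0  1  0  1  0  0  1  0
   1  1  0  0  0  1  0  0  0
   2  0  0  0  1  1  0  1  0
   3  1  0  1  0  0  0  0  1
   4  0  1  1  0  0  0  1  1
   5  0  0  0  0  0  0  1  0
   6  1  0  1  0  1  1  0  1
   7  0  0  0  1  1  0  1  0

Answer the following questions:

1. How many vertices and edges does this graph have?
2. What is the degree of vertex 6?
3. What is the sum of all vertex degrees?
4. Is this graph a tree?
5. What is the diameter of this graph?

Count: 8 vertices, 12 edges.
Vertex 6 has neighbors [0, 2, 4, 5, 7], degree = 5.
Handshaking lemma: 2 * 12 = 24.
A tree on 8 vertices has 7 edges. This graph has 12 edges (5 extra). Not a tree.
Diameter (longest shortest path) = 3.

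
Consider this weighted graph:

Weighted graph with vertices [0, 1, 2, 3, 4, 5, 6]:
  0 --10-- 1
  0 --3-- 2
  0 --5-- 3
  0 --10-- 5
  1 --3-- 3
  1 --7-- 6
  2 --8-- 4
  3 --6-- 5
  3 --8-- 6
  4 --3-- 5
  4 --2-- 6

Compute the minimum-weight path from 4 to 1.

Using Dijkstra's algorithm from vertex 4:
Shortest path: 4 -> 6 -> 1
Total weight: 2 + 7 = 9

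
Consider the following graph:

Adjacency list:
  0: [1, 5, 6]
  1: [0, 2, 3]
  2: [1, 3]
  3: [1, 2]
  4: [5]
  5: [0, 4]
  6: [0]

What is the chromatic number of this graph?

The graph has a maximum clique of size 3 (lower bound on chromatic number).
A valid 3-coloring: {0: 0, 1: 1, 2: 0, 3: 2, 4: 0, 5: 1, 6: 1}.
Chromatic number = 3.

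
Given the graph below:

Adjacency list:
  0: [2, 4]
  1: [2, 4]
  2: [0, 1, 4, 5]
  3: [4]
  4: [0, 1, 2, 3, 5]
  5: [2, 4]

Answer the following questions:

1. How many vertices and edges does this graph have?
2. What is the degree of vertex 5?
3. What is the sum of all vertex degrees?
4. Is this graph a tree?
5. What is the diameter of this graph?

Count: 6 vertices, 8 edges.
Vertex 5 has neighbors [2, 4], degree = 2.
Handshaking lemma: 2 * 8 = 16.
A tree on 6 vertices has 5 edges. This graph has 8 edges (3 extra). Not a tree.
Diameter (longest shortest path) = 2.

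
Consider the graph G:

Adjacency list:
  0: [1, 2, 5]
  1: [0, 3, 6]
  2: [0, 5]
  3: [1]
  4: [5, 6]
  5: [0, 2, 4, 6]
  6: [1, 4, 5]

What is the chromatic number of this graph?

The graph has a maximum clique of size 3 (lower bound on chromatic number).
A valid 3-coloring: {0: 1, 1: 0, 2: 2, 3: 1, 4: 2, 5: 0, 6: 1}.
Chromatic number = 3.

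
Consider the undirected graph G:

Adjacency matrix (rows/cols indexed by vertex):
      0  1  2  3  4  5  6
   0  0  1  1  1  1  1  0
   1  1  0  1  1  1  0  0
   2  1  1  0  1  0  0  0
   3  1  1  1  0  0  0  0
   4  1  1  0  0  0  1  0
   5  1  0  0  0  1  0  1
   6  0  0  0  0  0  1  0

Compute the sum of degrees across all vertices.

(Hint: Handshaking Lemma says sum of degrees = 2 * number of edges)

Count edges: 11 edges.
By Handshaking Lemma: sum of degrees = 2 * 11 = 22.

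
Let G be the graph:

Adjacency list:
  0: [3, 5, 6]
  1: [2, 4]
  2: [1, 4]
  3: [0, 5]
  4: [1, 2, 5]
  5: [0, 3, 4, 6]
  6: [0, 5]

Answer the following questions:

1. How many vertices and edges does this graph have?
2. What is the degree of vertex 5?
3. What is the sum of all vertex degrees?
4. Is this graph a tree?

Count: 7 vertices, 9 edges.
Vertex 5 has neighbors [0, 3, 4, 6], degree = 4.
Handshaking lemma: 2 * 9 = 18.
A tree on 7 vertices has 6 edges. This graph has 9 edges (3 extra). Not a tree.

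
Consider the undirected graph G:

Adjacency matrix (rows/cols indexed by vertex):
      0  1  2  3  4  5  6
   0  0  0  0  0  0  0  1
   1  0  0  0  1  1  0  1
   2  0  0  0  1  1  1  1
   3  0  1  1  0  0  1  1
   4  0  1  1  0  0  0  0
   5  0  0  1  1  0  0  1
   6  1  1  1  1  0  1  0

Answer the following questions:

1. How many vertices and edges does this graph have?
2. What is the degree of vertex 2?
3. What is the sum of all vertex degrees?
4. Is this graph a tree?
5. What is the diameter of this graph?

Count: 7 vertices, 11 edges.
Vertex 2 has neighbors [3, 4, 5, 6], degree = 4.
Handshaking lemma: 2 * 11 = 22.
A tree on 7 vertices has 6 edges. This graph has 11 edges (5 extra). Not a tree.
Diameter (longest shortest path) = 3.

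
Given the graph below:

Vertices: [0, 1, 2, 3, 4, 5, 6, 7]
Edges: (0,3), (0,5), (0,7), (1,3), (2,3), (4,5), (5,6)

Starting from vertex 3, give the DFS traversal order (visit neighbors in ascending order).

DFS from vertex 3 (neighbors processed in ascending order):
Visit order: 3, 0, 5, 4, 6, 7, 1, 2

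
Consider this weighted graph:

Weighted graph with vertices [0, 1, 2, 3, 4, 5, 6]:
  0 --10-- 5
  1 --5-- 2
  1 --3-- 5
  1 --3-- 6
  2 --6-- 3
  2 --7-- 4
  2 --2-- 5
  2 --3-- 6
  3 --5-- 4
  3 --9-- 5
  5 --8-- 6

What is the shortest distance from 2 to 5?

Using Dijkstra's algorithm from vertex 2:
Shortest path: 2 -> 5
Total weight: 2 = 2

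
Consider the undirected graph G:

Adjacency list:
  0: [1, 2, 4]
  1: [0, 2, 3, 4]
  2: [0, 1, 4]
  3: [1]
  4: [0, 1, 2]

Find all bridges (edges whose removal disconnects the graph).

A bridge is an edge whose removal increases the number of connected components.
Bridges found: (1,3)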